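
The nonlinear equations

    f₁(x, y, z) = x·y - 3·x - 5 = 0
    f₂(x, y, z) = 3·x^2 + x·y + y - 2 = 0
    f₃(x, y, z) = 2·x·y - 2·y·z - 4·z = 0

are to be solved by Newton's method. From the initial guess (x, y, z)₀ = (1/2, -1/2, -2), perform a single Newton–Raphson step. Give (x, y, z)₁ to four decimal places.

(-0.9038, 3.1731, 6.4231)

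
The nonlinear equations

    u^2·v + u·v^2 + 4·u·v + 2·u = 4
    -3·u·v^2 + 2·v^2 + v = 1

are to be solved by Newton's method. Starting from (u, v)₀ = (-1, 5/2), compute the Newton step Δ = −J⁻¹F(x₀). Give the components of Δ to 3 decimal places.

(1.293, -0.327)

At (-1, 5/2): F = (-19.750, 32.750).
Jacobian J = [[2·u·v + v^2 + 4·v + 2, u^2 + 2·u·v + 4·u], [-3·v^2, -6·u·v + 4·v + 1]].
At the point, J = [[13.250, -8.000], [-18.750, 26.000]] (det J = 194.500).
Solving J·Δ = −F gives Δ = (1.293, -0.327).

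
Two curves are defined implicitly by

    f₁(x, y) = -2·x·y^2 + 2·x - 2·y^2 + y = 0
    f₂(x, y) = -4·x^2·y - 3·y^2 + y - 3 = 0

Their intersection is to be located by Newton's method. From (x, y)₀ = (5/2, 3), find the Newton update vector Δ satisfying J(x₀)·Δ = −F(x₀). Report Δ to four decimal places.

At (5/2, 3): F = (-55.0000, -102.0000).
Jacobian J = [[-2·y^2 + 2, -4·x·y - 4·y + 1], [-8·x·y, -4·x^2 - 6·y + 1]].
At the point, J = [[-16.0000, -41.0000], [-60.0000, -42.0000]] (det J = -1788.0000).
Solving J·Δ = −F gives Δ = (-1.0470, -0.9329).

(-1.0470, -0.9329)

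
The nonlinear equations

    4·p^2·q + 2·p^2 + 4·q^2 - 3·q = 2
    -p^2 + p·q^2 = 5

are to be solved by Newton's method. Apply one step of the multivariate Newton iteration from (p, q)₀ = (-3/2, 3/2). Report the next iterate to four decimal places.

(-8.8333, -9.4167)

At (-3/2, 3/2): F = (20.5000, -10.6250).
Jacobian J = [[8·p·q + 4·p, 4·p^2 + 8·q - 3], [-2·p + q^2, 2·p·q]].
At the point, J = [[-24.0000, 18.0000], [5.2500, -4.5000]] (det J = 13.5000).
Solving J·Δ = −F gives Δ = (-7.3333, -10.9167).
Then the next iterate is (p, q)₁ = (-8.8333, -9.4167).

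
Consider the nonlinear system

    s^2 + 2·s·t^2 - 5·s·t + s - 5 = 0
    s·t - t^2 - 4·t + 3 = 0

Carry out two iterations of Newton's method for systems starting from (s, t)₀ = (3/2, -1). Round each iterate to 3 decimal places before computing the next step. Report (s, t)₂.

At (3/2, -1): F = (9.250, 4.500).
Jacobian J = [[2·s + 2·t^2 - 5·t + 1, 4·s·t - 5·s], [t, s - 2·t - 4]].
At the point, J = [[11.000, -13.500], [-1.000, -0.500]] (det J = -19.000).
Solving J·Δ = −F gives Δ = (2.954, 3.092).
Then the next iterate is (s, t)₁ = (4.454, 2.092).
Round to (4.454, 2.092) and repeat: F = (11.68882, -0.42670), J = [[8.20093, 15.00107], [2.092, -3.730]].
Δ = (-0.600, -0.451), so (s, t)₂ = (3.854, 1.641).

(3.854, 1.641)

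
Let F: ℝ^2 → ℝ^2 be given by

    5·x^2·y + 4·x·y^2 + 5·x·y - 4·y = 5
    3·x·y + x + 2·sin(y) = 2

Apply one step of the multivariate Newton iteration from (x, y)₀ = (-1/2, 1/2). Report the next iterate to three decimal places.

At (-1/2, 1/2): F = (-8.125, -2.29115).
Jacobian J = [[10·x·y + 4·y^2 + 5·y, 5·x^2 + 8·x·y + 5·x - 4], [3·y + 1, 3·x + 2·cos(y)]].
At the point, J = [[1.000, -7.250], [2.500, 0.25517]] (det J = 18.38017).
Solving J·Δ = −F gives Δ = (1.017, -0.980).
Then the next iterate is (x, y)₁ = (0.517, -0.480).

(0.517, -0.480)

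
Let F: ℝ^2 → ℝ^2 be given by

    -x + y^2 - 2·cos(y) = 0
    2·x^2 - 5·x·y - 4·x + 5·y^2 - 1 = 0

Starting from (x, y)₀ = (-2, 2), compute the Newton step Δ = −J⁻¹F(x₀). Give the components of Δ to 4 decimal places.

(1.1739, -0.9725)

At (-2, 2): F = (6.832294, 55.0000).
Jacobian J = [[-1, 2·y + 2·sin(y)], [4·x - 5·y - 4, -5·x + 10·y]].
At the point, J = [[-1.0000, 5.818595], [-22.0000, 30.0000]] (det J = 98.009087).
Solving J·Δ = −F gives Δ = (1.1739, -0.9725).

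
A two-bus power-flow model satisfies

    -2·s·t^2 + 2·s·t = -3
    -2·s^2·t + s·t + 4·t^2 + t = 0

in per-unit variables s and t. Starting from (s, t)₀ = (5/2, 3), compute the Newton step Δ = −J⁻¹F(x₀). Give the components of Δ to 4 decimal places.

(-0.2105, -0.9789)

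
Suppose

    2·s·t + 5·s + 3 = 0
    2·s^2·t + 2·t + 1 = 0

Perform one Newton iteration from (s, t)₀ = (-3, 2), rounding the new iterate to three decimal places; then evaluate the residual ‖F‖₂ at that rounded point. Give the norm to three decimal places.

At (-3, 2): F = (-24.000, 41.000).
Jacobian J = [[2·t + 5, 2·s], [4·s·t, 2·s^2 + 2]].
At the point, J = [[9.000, -6.000], [-24.000, 20.000]] (det J = 36.000).
Solving J·Δ = −F gives Δ = (6.500, 5.750).
Then the next iterate is (s, t)₁ = (3.500, 7.750).
Re-evaluating at (3.500, 7.750): F = (74.750, 206.375), so ‖F‖₂ = 219.495.

219.495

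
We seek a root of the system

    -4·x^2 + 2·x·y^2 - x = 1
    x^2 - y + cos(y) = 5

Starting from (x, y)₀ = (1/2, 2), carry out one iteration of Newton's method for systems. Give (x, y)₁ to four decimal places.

At (1/2, 2): F = (1.5000, -7.166147).
Jacobian J = [[-8·x + 2·y^2 - 1, 4·x·y], [2·x, -sin(y) - 1]].
At the point, J = [[3.0000, 4.0000], [1.0000, -1.909297]] (det J = -9.727892).
Solving J·Δ = −F gives Δ = (2.6522, -2.3642).
Then the next iterate is (x, y)₁ = (3.1522, -0.3642).

(3.1522, -0.3642)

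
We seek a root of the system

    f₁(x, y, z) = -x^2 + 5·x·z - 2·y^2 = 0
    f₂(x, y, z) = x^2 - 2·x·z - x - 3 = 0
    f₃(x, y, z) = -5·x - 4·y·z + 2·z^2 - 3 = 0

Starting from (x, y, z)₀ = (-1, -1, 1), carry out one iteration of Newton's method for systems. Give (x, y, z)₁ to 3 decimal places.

(-0.842, 0.592, 0.895)

At (-1, -1, 1): F = (-8.000, 1.000, 8.000).
Jacobian J = [[-2·x + 5·z, -4·y, 5·x], [2·x - 2·z - 1, 0, -2·x], [-5, -4·z, -4·y + 4·z]].
At the point, J = [[7.000, 4.000, -5.000], [-5.000, 0.000, 2.000], [-5.000, -4.000, 8.000]] (det J = 76.000).
Solving J·Δ = −F gives Δ = (0.158, 1.592, -0.105).
Then the next iterate is (x, y, z)₁ = (-0.842, 0.592, 0.895).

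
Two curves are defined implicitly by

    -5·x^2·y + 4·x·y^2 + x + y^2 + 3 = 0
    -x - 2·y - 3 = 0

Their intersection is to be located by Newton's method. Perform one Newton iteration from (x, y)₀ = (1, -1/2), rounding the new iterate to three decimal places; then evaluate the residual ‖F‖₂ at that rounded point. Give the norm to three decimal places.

At (1, -1/2): F = (7.750, -3.000).
Jacobian J = [[-10·x·y + 4·y^2 + 1, -5·x^2 + 8·x·y + 2·y], [-1, -2]].
At the point, J = [[7.000, -10.000], [-1.000, -2.000]] (det J = -24.000).
Solving J·Δ = −F gives Δ = (-1.896, -0.552).
Then the next iterate is (x, y)₁ = (-0.896, -1.052).
Re-evaluating at (-0.896, -1.052): F = (3.46709, 0.000), so ‖F‖₂ = 3.467.

3.467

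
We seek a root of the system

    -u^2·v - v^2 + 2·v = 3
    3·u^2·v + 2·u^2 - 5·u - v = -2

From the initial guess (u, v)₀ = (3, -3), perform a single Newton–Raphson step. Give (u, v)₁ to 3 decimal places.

(2.618, -0.884)

At (3, -3): F = (9.000, -73.000).
Jacobian J = [[-2·u·v, -u^2 - 2·v + 2], [6·u·v + 4·u - 5, 3·u^2 - 1]].
At the point, J = [[18.000, -1.000], [-47.000, 26.000]] (det J = 421.000).
Solving J·Δ = −F gives Δ = (-0.382, 2.116).
Then the next iterate is (u, v)₁ = (2.618, -0.884).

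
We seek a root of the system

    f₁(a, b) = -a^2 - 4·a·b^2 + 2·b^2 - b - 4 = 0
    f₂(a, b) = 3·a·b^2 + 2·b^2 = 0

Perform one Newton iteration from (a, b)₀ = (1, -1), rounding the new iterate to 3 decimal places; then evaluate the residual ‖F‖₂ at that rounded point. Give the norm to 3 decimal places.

At (1, -1): F = (-6.000, 5.000).
Jacobian J = [[-2·a - 4·b^2, -8·a·b + 4·b - 1], [3·b^2, 6·a·b + 4·b]].
At the point, J = [[-6.000, 3.000], [3.000, -10.000]] (det J = 51.000).
Solving J·Δ = −F gives Δ = (-0.882, 0.235).
Then the next iterate is (a, b)₁ = (0.118, -0.765).
Re-evaluating at (0.118, -0.765): F = (-2.35470, 1.37762), so ‖F‖₂ = 2.728.

2.728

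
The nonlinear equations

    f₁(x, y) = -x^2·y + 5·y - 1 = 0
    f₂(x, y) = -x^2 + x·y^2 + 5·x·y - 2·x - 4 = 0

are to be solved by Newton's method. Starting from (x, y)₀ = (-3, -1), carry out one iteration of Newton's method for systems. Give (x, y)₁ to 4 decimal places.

At (-3, -1): F = (3.0000, 5.0000).
Jacobian J = [[-2·x·y, -x^2 + 5], [-2·x + y^2 + 5·y - 2, 2·x·y + 5·x]].
At the point, J = [[-6.0000, -4.0000], [0.0000, -9.0000]] (det J = 54.0000).
Solving J·Δ = −F gives Δ = (0.1296, 0.5556).
Then the next iterate is (x, y)₁ = (-2.8704, -0.4444).

(-2.8704, -0.4444)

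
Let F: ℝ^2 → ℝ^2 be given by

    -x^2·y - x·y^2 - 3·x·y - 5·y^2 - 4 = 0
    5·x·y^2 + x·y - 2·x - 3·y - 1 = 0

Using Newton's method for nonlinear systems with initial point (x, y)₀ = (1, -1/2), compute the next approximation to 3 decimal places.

At (1, -1/2): F = (-3.500, -0.750).
Jacobian J = [[-2·x·y - y^2 - 3·y, -x^2 - 2·x·y - 3·x - 10·y], [5·y^2 + y - 2, 10·x·y + x - 3]].
At the point, J = [[2.250, 2.000], [-1.250, -7.000]] (det J = -13.250).
Solving J·Δ = −F gives Δ = (1.962, -0.458).
Then the next iterate is (x, y)₁ = (2.962, -0.958).

(2.962, -0.958)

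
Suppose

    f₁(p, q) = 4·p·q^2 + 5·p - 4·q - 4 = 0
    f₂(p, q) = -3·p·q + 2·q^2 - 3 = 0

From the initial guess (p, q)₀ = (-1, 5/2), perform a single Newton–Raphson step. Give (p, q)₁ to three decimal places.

(-0.219, 1.643)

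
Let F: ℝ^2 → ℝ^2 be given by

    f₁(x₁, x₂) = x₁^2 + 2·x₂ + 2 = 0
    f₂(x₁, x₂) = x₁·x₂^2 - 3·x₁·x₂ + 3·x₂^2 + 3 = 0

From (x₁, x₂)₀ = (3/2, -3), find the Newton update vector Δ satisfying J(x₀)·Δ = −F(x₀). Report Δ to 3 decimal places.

At (3/2, -3): F = (-1.750, 57.000).
Jacobian J = [[2·x₁, 2], [x₂^2 - 3·x₂, 2·x₁·x₂ - 3·x₁ + 6·x₂]].
At the point, J = [[3.000, 2.000], [18.000, -31.500]] (det J = -130.500).
Solving J·Δ = −F gives Δ = (-0.451, 1.552).

(-0.451, 1.552)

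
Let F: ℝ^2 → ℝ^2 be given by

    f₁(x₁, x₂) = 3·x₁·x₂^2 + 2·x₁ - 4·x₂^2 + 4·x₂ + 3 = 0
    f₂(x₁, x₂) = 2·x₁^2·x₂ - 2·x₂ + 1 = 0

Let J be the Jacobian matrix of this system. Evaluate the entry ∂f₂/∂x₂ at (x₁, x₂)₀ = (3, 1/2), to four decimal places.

16.0000

∂f₂/∂x₂ = 2·x₁^2 - 2.
At (3, 1/2) this is 16.0000.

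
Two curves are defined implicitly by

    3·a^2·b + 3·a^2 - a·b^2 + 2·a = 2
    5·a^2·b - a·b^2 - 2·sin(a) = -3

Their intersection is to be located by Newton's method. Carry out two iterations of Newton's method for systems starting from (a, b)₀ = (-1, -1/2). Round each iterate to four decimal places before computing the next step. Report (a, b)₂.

At (-1, -1/2): F = (-2.2500, 2.432942).
Jacobian J = [[6·a·b + 6·a - b^2 + 2, 3·a^2 - 2·a·b], [10·a·b - b^2 - 2·cos(a), 5·a^2 - 2·a·b]].
At the point, J = [[-1.2500, 2.0000], [3.669395, 4.0000]] (det J = -12.338791).
Solving J·Δ = −F gives Δ = (-1.1238, 0.4226).
Then the next iterate is (a, b)₁ = (-2.1238, -0.0774).
Round to (-2.1238, -0.0774) and repeat: F = (6.249358, 2.969051), J = [[-9.762498, 13.202815], [2.688322, 22.223868]].
Δ = (0.3949, -0.1814), so (a, b)₂ = (-1.7289, -0.2588).

(-1.7289, -0.2588)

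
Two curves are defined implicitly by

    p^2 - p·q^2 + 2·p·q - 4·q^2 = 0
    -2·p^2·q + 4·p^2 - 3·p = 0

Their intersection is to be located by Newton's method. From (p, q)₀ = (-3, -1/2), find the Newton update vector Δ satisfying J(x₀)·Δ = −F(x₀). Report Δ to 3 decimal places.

(1.696, -0.109)

At (-3, -1/2): F = (11.750, 54.000).
Jacobian J = [[2·p - q^2 + 2·q, -2·p·q + 2·p - 8·q], [-4·p·q + 8·p - 3, -2·p^2]].
At the point, J = [[-7.250, -5.000], [-33.000, -18.000]] (det J = -34.500).
Solving J·Δ = −F gives Δ = (1.696, -0.109).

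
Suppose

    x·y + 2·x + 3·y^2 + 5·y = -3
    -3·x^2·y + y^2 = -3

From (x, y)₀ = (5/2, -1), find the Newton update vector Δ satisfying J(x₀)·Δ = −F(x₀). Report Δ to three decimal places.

At (5/2, -1): F = (3.500, 22.750).
Jacobian J = [[y + 2, x + 6·y + 5], [-6·x·y, -3·x^2 + 2·y]].
At the point, J = [[1.000, 1.500], [15.000, -20.750]] (det J = -43.250).
Solving J·Δ = −F gives Δ = (-2.468, -0.688).

(-2.468, -0.688)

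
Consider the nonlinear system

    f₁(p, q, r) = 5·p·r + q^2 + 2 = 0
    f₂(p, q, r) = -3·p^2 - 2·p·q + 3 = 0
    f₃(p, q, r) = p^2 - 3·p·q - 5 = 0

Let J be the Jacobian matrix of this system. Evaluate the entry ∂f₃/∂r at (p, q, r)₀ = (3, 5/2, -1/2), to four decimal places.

0.0000

∂f₃/∂r = 0.
At (3, 5/2, -1/2) this is 0.0000.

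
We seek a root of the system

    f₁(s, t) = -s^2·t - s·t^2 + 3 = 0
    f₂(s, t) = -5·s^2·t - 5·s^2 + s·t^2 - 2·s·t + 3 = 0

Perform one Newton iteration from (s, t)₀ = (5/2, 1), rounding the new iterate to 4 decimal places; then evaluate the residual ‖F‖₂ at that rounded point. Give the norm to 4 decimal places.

At (5/2, 1): F = (-5.7500, -62.0000).
Jacobian J = [[-2·s·t - t^2, -s^2 - 2·s·t], [-10·s·t - 10·s + t^2 - 2·t, -5·s^2 + 2·s·t - 2·s]].
At the point, J = [[-6.0000, -11.2500], [-51.0000, -31.2500]] (det J = -386.2500).
Solving J·Δ = −F gives Δ = (-1.3406, 0.2039).
Then the next iterate is (s, t)₁ = (1.1594, 1.2039).
Re-evaluating at (1.1594, 1.2039): F = (-0.298698, -12.923702), so ‖F‖₂ = 12.9272.

12.9272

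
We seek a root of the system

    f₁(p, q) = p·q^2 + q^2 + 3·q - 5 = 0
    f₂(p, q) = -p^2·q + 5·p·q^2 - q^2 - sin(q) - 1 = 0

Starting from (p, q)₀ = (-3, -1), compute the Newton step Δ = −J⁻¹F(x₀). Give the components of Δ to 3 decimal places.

At (-3, -1): F = (-10.000, -7.15853).
Jacobian J = [[q^2, 2·p·q + 2·q + 3], [-2·p·q + 5·q^2, -p^2 + 10·p·q - 2·q - cos(q)]].
At the point, J = [[1.000, 7.000], [-1.000, 22.45970]] (det J = 29.45970).
Solving J·Δ = −F gives Δ = (5.923, 0.582).

(5.923, 0.582)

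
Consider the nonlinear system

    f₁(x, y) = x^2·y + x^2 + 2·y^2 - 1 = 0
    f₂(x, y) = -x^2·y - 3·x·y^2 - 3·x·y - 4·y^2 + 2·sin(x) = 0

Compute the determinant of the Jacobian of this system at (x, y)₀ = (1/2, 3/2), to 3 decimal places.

23.093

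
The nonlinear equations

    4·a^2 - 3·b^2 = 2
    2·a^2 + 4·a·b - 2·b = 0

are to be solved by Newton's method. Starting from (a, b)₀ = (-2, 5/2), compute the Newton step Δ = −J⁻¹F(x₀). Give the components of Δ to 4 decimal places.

At (-2, 5/2): F = (-4.7500, -17.0000).
Jacobian J = [[8·a, -6·b], [4·a + 4·b, 4·a - 2]].
At the point, J = [[-16.0000, -15.0000], [2.0000, -10.0000]] (det J = 190.0000).
Solving J·Δ = −F gives Δ = (1.0921, -1.4816).

(1.0921, -1.4816)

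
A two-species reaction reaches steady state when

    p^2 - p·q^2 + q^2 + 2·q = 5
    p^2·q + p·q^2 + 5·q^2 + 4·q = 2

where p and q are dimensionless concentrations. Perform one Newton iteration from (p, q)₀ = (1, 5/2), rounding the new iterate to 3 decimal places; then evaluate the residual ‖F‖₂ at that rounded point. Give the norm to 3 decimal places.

12.306

At (1, 5/2): F = (1.000, 48.000).
Jacobian J = [[2·p - q^2, -2·p·q + 2·q + 2], [2·p·q + q^2, p^2 + 2·p·q + 10·q + 4]].
At the point, J = [[-4.250, 2.000], [11.250, 35.000]] (det J = -171.250).
Solving J·Δ = −F gives Δ = (-0.356, -1.257).
Then the next iterate is (p, q)₁ = (0.644, 1.243).
Re-evaluating at (0.644, 1.243): F = (-1.54923, 12.20777), so ‖F‖₂ = 12.306.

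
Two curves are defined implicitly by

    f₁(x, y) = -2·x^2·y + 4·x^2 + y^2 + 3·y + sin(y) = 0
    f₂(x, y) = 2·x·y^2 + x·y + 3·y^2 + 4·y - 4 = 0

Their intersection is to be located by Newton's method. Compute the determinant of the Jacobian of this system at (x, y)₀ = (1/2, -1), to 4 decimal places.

-22.0403

J = [[-4·x·y + 8·x, -2·x^2 + 2·y + cos(y) + 3], [2·y^2 + y, 4·x·y + x + 6·y + 4]].
At the point, J = [[6.0000, 1.040302], [1.0000, -3.5000]].
det J = -22.0403.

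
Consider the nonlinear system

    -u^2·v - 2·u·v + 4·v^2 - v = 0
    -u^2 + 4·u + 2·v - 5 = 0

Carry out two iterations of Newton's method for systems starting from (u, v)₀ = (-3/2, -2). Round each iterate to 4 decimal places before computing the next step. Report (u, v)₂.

At (-3/2, -2): F = (16.5000, -17.2500).
Jacobian J = [[-2·u·v - 2·v, -u^2 - 2·u + 8·v - 1], [-2·u + 4, 2]].
At the point, J = [[-2.0000, -16.2500], [7.0000, 2.0000]] (det J = 109.7500).
Solving J·Δ = −F gives Δ = (2.2534, 0.7380).
Then the next iterate is (u, v)₁ = (0.7534, -1.2620).
Round to (0.7534, -1.2620) and repeat: F = (10.250483, -5.078012), J = [[4.425582, -13.170412], [2.4932, 2.0000]].
Δ = (1.1125, 1.1521), so (u, v)₂ = (1.8659, -0.1099).

(1.8659, -0.1099)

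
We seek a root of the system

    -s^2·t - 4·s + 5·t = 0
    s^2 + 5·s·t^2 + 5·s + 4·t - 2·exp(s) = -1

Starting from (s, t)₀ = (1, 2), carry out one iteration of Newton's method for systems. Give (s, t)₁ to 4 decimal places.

(0.9200, 0.8400)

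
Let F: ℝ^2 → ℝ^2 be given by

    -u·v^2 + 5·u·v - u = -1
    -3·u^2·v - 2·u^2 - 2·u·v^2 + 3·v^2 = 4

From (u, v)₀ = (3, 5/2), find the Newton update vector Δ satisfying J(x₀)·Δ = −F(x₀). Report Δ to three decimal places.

(-3.190, 2.702)

At (3, 5/2): F = (16.750, -108.250).
Jacobian J = [[-v^2 + 5·v - 1, -2·u·v + 5·u], [-6·u·v - 4·u - 2·v^2, -3·u^2 - 4·u·v + 6·v]].
At the point, J = [[5.250, 0.000], [-69.500, -42.000]] (det J = -220.500).
Solving J·Δ = −F gives Δ = (-3.190, 2.702).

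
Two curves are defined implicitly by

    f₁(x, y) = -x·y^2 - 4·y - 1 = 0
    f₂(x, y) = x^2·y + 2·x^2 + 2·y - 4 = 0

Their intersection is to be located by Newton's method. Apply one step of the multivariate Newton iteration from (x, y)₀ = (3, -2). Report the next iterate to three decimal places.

(3.205, -1.273)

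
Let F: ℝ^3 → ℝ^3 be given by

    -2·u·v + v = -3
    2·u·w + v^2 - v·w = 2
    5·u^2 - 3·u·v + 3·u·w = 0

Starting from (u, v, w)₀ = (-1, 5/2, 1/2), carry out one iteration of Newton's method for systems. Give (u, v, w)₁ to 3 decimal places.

(-0.420, -0.033, -1.460)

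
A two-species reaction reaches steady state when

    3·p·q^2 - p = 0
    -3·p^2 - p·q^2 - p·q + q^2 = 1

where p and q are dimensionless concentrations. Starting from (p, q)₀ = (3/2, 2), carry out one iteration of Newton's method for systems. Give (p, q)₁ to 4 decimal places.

At (3/2, 2): F = (16.5000, -12.7500).
Jacobian J = [[3·q^2 - 1, 6·p·q], [-6·p - q^2 - q, -2·p·q - p + 2·q]].
At the point, J = [[11.0000, 18.0000], [-15.0000, -3.5000]] (det J = 231.5000).
Solving J·Δ = −F gives Δ = (-0.7419, -0.4633).
Then the next iterate is (p, q)₁ = (0.7581, 1.5367).

(0.7581, 1.5367)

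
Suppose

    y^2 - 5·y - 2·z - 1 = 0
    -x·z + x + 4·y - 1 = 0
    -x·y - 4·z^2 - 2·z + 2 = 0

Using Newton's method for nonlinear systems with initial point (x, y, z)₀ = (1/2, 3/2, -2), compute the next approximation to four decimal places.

(0.9583, -0.3750, -1.2500)

At (1/2, 3/2, -2): F = (-2.2500, 6.5000, -10.7500).
Jacobian J = [[0, 2·y - 5, -2], [-z + 1, 4, -x], [-y, -x, -8·z - 2]].
At the point, J = [[0.0000, -2.0000, -2.0000], [3.0000, 4.0000, -0.5000], [-1.5000, -0.5000, 14.0000]] (det J = 73.5000).
Solving J·Δ = −F gives Δ = (0.4583, -1.8750, 0.7500).
Then the next iterate is (x, y, z)₁ = (0.9583, -0.3750, -1.2500).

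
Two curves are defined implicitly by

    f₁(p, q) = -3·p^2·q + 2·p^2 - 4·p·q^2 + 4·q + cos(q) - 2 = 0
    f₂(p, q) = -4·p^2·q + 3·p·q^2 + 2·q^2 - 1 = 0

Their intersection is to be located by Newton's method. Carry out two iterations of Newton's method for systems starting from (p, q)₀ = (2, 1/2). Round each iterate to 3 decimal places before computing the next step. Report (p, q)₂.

(0.502, 0.586)

At (2, 1/2): F = (0.87758, -7.000).
Jacobian J = [[-6·p·q + 4·p - 4·q^2, -3·p^2 - 8·p·q - sin(q) + 4], [-8·p·q + 3·q^2, -4·p^2 + 6·p·q + 4·q]].
At the point, J = [[1.000, -16.47943], [-7.250, -8.000]] (det J = -127.47584).
Solving J·Δ = −F gives Δ = (-0.960, -0.005).
Then the next iterate is (p, q)₁ = (1.040, 0.495).
Round to (1.040, 0.495) and repeat: F = (0.39769, -1.88704), J = [[0.09110, -3.83823], [-3.38333, 0.74240]].
Δ = (-0.538, 0.091), so (p, q)₂ = (0.502, 0.586).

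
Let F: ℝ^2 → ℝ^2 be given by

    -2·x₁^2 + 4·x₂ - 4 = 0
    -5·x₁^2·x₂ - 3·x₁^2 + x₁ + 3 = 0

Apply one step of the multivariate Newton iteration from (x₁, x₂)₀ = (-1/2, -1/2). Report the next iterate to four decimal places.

(-0.6618, 1.2059)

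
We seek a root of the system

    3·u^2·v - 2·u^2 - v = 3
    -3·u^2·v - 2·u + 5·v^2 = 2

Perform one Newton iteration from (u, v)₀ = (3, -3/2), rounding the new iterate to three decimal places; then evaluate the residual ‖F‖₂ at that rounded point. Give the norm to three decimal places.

At (3, -3/2): F = (-60.000, 43.750).
Jacobian J = [[6·u·v - 4·u, 3·u^2 - 1], [-6·u·v - 2, -3·u^2 + 10·v]].
At the point, J = [[-39.000, 26.000], [25.000, -42.000]] (det J = 988.000).
Solving J·Δ = −F gives Δ = (-1.399, 0.209).
Then the next iterate is (u, v)₁ = (1.601, -1.291).
Re-evaluating at (1.601, -1.291): F = (-16.76268, 13.05868), so ‖F‖₂ = 21.249.

21.249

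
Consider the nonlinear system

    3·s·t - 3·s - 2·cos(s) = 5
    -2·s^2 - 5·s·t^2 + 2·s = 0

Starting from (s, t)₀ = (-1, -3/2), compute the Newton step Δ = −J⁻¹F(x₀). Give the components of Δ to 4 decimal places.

(-0.0038, 0.4847)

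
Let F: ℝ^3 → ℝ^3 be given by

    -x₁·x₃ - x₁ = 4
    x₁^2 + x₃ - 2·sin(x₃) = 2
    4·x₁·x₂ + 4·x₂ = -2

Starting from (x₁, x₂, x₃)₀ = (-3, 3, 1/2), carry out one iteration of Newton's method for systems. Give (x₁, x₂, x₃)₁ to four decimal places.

At (-3, 3, 1/2): F = (0.5000, 6.541149, -22.0000).
Jacobian J = [[-x₃ - 1, 0, -x₁], [2·x₁, 0, -2·cos(x₃) + 1], [4·x₂, 4·x₁ + 4, 0]].
At the point, J = [[-1.5000, 0.0000, 3.0000], [-6.0000, 0.0000, -0.755165], [12.0000, -8.0000, 0.0000]] (det J = 153.061981).
Solving J·Δ = −F gives Δ = (1.0454, -1.1819, 0.3560).
Then the next iterate is (x₁, x₂, x₃)₁ = (-1.9546, 1.8181, 0.8560).

(-1.9546, 1.8181, 0.8560)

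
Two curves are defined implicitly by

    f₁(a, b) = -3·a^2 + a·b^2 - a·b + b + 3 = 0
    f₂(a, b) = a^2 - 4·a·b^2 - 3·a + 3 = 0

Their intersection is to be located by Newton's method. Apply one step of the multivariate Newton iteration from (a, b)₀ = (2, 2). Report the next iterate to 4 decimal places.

(1.2635, 1.3765)

At (2, 2): F = (-3.0000, -31.0000).
Jacobian J = [[-6·a + b^2 - b, 2·a·b - a + 1], [2·a - 4·b^2 - 3, -8·a·b]].
At the point, J = [[-10.0000, 7.0000], [-15.0000, -32.0000]] (det J = 425.0000).
Solving J·Δ = −F gives Δ = (-0.7365, -0.6235).
Then the next iterate is (a, b)₁ = (1.2635, 1.3765).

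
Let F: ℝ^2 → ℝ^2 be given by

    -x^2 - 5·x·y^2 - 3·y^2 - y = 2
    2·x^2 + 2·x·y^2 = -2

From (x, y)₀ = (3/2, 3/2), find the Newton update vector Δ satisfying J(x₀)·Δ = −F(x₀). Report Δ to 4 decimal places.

(-0.7805, -0.5616)

At (3/2, 3/2): F = (-29.3750, 13.2500).
Jacobian J = [[-2·x - 5·y^2, -10·x·y - 6·y - 1], [4·x + 2·y^2, 4·x·y]].
At the point, J = [[-14.2500, -32.5000], [10.5000, 9.0000]] (det J = 213.0000).
Solving J·Δ = −F gives Δ = (-0.7805, -0.5616).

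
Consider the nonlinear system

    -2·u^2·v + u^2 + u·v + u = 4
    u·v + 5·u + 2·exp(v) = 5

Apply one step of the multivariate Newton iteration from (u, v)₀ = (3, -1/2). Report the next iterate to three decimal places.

(1.244, -0.930)

At (3, -1/2): F = (15.500, 9.71306).
Jacobian J = [[-4·u·v + 2·u + v + 1, -2·u^2 + u], [v + 5, u + 2·exp(v)]].
At the point, J = [[12.500, -15.000], [4.500, 4.21306]] (det J = 120.16327).
Solving J·Δ = −F gives Δ = (-1.756, -0.430).
Then the next iterate is (u, v)₁ = (1.244, -0.930).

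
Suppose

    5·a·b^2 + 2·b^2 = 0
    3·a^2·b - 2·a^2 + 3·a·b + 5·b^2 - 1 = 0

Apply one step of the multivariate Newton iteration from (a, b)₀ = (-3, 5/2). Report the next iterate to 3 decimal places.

(-2.275, 1.599)

At (-3, 5/2): F = (-81.250, 57.250).
Jacobian J = [[5·b^2, 10·a·b + 4·b], [6·a·b - 4·a + 3·b, 3·a^2 + 3·a + 10·b]].
At the point, J = [[31.250, -65.000], [-25.500, 43.000]] (det J = -313.750).
Solving J·Δ = −F gives Δ = (0.725, -0.901).
Then the next iterate is (a, b)₁ = (-2.275, 1.599).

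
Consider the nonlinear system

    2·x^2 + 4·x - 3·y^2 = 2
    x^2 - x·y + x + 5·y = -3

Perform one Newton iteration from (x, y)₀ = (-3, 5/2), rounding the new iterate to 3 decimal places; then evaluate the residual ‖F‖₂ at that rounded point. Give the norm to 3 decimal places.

At (-3, 5/2): F = (-14.750, 29.000).
Jacobian J = [[4·x + 4, -6·y], [2·x - y + 1, -x + 5]].
At the point, J = [[-8.000, -15.000], [-7.500, 8.000]] (det J = -176.500).
Solving J·Δ = −F gives Δ = (1.796, -1.941).
Then the next iterate is (x, y)₁ = (-1.204, 0.559).
Re-evaluating at (-1.204, 0.559): F = (-4.85421, 6.71365), so ‖F‖₂ = 8.285.

8.285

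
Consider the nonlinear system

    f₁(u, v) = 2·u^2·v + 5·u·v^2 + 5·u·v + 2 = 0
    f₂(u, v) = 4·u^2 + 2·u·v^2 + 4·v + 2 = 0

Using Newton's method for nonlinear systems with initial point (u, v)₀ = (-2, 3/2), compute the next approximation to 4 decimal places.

(-0.4171, 1.0995)

At (-2, 3/2): F = (-23.5000, 15.0000).
Jacobian J = [[4·u·v + 5·v^2 + 5·v, 2·u^2 + 10·u·v + 5·u], [8·u + 2·v^2, 4·u·v + 4]].
At the point, J = [[6.7500, -32.0000], [-11.5000, -8.0000]] (det J = -422.0000).
Solving J·Δ = −F gives Δ = (1.5829, -0.4005).
Then the next iterate is (u, v)₁ = (-0.4171, 1.0995).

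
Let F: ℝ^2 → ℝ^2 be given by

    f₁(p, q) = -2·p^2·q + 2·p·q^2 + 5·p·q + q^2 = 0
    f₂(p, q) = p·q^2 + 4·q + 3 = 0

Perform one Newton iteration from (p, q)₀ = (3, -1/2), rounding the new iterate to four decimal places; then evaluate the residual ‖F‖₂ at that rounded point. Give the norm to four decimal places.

At (3, -1/2): F = (3.2500, 1.7500).
Jacobian J = [[-4·p·q + 2·q^2 + 5·q, -2·p^2 + 4·p·q + 5·p + 2·q], [q^2, 2·p·q + 4]].
At the point, J = [[4.0000, -10.0000], [0.2500, 1.0000]] (det J = 6.5000).
Solving J·Δ = −F gives Δ = (-3.1923, -0.9519).
Then the next iterate is (p, q)₁ = (-0.1923, -1.4519).
Re-evaluating at (-0.1923, -1.4519): F = (2.800654, -3.212971), so ‖F‖₂ = 4.2623.

4.2623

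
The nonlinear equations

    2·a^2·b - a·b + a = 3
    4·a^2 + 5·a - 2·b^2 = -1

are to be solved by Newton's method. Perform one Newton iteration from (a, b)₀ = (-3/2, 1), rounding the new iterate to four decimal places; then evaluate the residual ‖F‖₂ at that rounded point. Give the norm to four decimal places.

At (-3/2, 1): F = (1.5000, 0.5000).
Jacobian J = [[4·a·b - b + 1, 2·a^2 - a], [8·a + 5, -4·b]].
At the point, J = [[-6.0000, 6.0000], [-7.0000, -4.0000]] (det J = 66.0000).
Solving J·Δ = −F gives Δ = (0.1364, -0.1136).
Then the next iterate is (a, b)₁ = (-1.3636, 0.8864).
Re-evaluating at (-1.3636, 0.8864): F = (0.141448, 0.048210), so ‖F‖₂ = 0.1494.

0.1494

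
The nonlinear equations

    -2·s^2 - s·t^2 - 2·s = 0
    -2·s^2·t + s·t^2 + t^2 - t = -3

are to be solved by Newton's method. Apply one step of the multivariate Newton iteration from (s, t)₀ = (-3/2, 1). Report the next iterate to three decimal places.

At (-3/2, 1): F = (0.000, -3.000).
Jacobian J = [[-4·s - t^2 - 2, -2·s·t], [-4·s·t + t^2, -2·s^2 + 2·s·t + 2·t - 1]].
At the point, J = [[3.000, 3.000], [7.000, -6.500]] (det J = -40.500).
Solving J·Δ = −F gives Δ = (0.222, -0.222).
Then the next iterate is (s, t)₁ = (-1.278, 0.778).

(-1.278, 0.778)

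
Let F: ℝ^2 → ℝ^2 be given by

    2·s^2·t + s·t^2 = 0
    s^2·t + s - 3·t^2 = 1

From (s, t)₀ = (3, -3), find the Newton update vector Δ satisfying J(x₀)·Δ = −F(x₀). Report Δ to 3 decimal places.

(-1.000, 1.296)

At (3, -3): F = (-27.000, -52.000).
Jacobian J = [[4·s·t + t^2, 2·s^2 + 2·s·t], [2·s·t + 1, s^2 - 6·t]].
At the point, J = [[-27.000, 0.000], [-17.000, 27.000]] (det J = -729.000).
Solving J·Δ = −F gives Δ = (-1.000, 1.296).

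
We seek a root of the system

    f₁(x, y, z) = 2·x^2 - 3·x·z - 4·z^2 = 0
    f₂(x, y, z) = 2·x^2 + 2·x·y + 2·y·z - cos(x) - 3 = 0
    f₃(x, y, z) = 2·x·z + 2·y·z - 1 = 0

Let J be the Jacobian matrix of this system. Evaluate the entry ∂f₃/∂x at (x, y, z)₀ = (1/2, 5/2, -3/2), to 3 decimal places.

-3.000

∂f₃/∂x = 2·z.
At (1/2, 5/2, -3/2) this is -3.000.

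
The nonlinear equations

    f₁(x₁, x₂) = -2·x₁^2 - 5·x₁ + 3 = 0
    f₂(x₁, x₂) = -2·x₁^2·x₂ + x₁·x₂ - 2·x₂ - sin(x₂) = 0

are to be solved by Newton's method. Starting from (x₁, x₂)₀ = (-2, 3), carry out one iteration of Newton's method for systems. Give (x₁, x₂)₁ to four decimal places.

At (-2, 3): F = (5.0000, -36.141120).
Jacobian J = [[-4·x₁ - 5, 0], [-4·x₁·x₂ + x₂, -2·x₁^2 + x₁ - cos(x₂) - 2]].
At the point, J = [[3.0000, 0.0000], [27.0000, -11.010008]] (det J = -33.030023).
Solving J·Δ = −F gives Δ = (-1.6667, -7.3698).
Then the next iterate is (x₁, x₂)₁ = (-3.6667, -4.3698).

(-3.6667, -4.3698)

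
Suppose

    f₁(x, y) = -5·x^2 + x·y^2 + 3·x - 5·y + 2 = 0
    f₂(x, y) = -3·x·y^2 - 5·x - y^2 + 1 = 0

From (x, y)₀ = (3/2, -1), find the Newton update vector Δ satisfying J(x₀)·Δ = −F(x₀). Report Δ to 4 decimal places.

At (3/2, -1): F = (1.7500, -12.0000).
Jacobian J = [[-10·x + y^2 + 3, 2·x·y - 5], [-3·y^2 - 5, -6·x·y - 2·y]].
At the point, J = [[-11.0000, -8.0000], [-8.0000, 11.0000]] (det J = -185.0000).
Solving J·Δ = −F gives Δ = (-0.4149, 0.7892).

(-0.4149, 0.7892)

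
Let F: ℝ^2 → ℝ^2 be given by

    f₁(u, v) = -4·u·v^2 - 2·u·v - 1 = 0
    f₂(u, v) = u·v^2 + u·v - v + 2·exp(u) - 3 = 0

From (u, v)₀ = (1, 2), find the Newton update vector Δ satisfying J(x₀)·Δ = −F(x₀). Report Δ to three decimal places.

At (1, 2): F = (-21.000, 6.43656).
Jacobian J = [[-4·v^2 - 2·v, -8·u·v - 2·u], [v^2 + v + 2·exp(u), 2·u·v + u - 1]].
At the point, J = [[-20.000, -18.000], [11.43656, 4.000]] (det J = 125.85815).
Solving J·Δ = −F gives Δ = (-0.253, -0.885).

(-0.253, -0.885)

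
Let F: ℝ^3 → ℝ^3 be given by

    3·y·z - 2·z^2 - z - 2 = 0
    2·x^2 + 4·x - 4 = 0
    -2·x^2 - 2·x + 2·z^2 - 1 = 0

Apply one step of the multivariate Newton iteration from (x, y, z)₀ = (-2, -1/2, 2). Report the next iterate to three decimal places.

At (-2, -1/2, 2): F = (-15.000, -4.000, 3.000).
Jacobian J = [[0, 3·z, 3·y - 4·z - 1], [4·x + 4, 0, 0], [-4·x - 2, 0, 4·z]].
At the point, J = [[0.000, 6.000, -10.500], [-4.000, 0.000, 0.000], [6.000, 0.000, 8.000]] (det J = 192.000).
Solving J·Δ = −F gives Δ = (-1.000, 3.156, 0.375).
Then the next iterate is (x, y, z)₁ = (-3.000, 2.656, 2.375).

(-3.000, 2.656, 2.375)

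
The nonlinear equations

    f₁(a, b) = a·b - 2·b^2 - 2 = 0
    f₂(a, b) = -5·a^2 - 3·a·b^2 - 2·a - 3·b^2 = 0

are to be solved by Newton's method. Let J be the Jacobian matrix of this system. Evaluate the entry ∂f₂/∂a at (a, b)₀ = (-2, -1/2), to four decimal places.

∂f₂/∂a = -10·a - 3·b^2 - 2.
At (-2, -1/2) this is 17.2500.

17.2500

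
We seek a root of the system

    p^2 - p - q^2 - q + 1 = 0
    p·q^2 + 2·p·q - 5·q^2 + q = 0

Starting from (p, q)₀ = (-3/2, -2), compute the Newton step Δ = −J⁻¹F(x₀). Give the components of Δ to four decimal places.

(1.3750, 0.9167)

At (-3/2, -2): F = (2.7500, -22.0000).
Jacobian J = [[2·p - 1, -2·q - 1], [q^2 + 2·q, 2·p·q + 2·p - 10·q + 1]].
At the point, J = [[-4.0000, 3.0000], [0.0000, 24.0000]] (det J = -96.0000).
Solving J·Δ = −F gives Δ = (1.3750, 0.9167).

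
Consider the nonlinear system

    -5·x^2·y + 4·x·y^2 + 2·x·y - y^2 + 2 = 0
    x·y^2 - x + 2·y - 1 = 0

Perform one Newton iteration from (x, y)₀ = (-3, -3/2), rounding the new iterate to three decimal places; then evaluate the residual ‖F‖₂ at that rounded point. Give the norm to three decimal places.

15.285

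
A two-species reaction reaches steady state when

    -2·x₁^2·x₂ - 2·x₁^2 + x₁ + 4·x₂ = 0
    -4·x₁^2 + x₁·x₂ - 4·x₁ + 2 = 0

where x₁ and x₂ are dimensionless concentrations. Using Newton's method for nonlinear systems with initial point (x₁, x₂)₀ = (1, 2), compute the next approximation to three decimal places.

(-0.222, -6.222)

At (1, 2): F = (3.000, -4.000).
Jacobian J = [[-4·x₁·x₂ - 4·x₁ + 1, -2·x₁^2 + 4], [-8·x₁ + x₂ - 4, x₁]].
At the point, J = [[-11.000, 2.000], [-10.000, 1.000]] (det J = 9.000).
Solving J·Δ = −F gives Δ = (-1.222, -8.222).
Then the next iterate is (x₁, x₂)₁ = (-0.222, -6.222).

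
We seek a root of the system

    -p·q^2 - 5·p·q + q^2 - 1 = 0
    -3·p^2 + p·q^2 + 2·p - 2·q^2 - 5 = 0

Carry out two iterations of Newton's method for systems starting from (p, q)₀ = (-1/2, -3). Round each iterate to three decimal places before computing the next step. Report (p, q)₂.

At (-1/2, -3): F = (5.000, -29.250).
Jacobian J = [[-q^2 - 5·q, -2·p·q - 5·p + 2·q], [-6·p + q^2 + 2, 2·p·q - 4·q]].
At the point, J = [[6.000, -6.500], [14.000, 15.000]] (det J = 181.000).
Solving J·Δ = −F gives Δ = (0.636, 1.356).
Then the next iterate is (p, q)₁ = (0.136, -1.644).
Round to (0.136, -1.644) and repeat: F = (2.45308, -9.82139), J = [[5.51726, -3.52083], [3.88674, 6.12883]].
Δ = (0.411, 1.342), so (p, q)₂ = (0.547, -0.302).

(0.547, -0.302)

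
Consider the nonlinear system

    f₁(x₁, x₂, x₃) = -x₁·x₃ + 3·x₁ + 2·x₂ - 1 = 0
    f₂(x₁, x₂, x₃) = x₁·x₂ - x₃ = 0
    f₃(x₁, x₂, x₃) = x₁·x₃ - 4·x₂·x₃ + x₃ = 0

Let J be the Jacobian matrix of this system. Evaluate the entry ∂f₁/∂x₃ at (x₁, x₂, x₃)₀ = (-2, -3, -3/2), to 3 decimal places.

2.000

∂f₁/∂x₃ = -x₁.
At (-2, -3, -3/2) this is 2.000.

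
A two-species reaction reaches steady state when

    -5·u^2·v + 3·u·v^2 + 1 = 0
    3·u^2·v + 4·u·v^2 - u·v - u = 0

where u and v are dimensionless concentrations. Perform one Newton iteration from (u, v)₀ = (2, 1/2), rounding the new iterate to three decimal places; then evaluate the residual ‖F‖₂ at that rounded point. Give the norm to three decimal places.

2.276

At (2, 1/2): F = (-7.500, 5.000).
Jacobian J = [[-10·u·v + 3·v^2, -5·u^2 + 6·u·v], [6·u·v + 4·v^2 - v - 1, 3·u^2 + 8·u·v - u]].
At the point, J = [[-9.250, -14.000], [5.500, 18.000]] (det J = -89.500).
Solving J·Δ = −F gives Δ = (-0.726, -0.056).
Then the next iterate is (u, v)₁ = (1.274, 0.444).
Re-evaluating at (1.274, 0.444): F = (-1.84977, 1.32689), so ‖F‖₂ = 2.276.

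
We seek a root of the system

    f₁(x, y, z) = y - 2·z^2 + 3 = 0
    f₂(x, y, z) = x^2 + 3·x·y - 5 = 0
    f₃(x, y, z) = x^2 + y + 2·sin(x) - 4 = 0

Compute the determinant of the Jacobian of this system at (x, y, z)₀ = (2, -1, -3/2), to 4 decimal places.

J = [[0, 1, -4·z], [2·x + 3·y, 3·x, 0], [2·x + 2·cos(x), 1, 0]].
At the point, J = [[0.0000, 1.0000, 6.0000], [1.0000, 6.0000, 0.0000], [3.167706, 1.0000, 0.0000]].
det J = -108.0374.

-108.0374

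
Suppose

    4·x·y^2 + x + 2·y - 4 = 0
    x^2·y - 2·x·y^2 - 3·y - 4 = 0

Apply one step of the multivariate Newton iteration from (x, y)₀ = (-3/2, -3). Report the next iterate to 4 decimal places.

At (-3/2, -3): F = (-65.5000, 25.2500).
Jacobian J = [[4·y^2 + 1, 8·x·y + 2], [2·x·y - 2·y^2, x^2 - 4·x·y - 3]].
At the point, J = [[37.0000, 38.0000], [-9.0000, -18.7500]] (det J = -351.7500).
Solving J·Δ = −F gives Δ = (0.7637, 0.9801).
Then the next iterate is (x, y)₁ = (-0.7363, -2.0199).

(-0.7363, -2.0199)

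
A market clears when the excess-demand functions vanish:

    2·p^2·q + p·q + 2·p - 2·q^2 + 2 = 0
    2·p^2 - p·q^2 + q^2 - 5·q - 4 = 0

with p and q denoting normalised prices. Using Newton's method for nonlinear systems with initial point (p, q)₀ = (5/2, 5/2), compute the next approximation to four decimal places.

(1.6403, 1.1721)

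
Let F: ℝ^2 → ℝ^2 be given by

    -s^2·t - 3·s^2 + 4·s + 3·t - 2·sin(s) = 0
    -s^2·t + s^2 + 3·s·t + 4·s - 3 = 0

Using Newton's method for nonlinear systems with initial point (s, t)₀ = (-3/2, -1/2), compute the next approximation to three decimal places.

(-0.467, -1.306)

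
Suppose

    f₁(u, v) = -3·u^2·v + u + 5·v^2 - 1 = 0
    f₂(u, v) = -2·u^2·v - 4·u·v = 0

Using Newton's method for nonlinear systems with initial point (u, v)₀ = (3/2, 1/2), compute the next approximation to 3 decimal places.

(1.219, 0.134)

At (3/2, 1/2): F = (-1.625, -5.250).
Jacobian J = [[-6·u·v + 1, -3·u^2 + 10·v], [-4·u·v - 4·v, -2·u^2 - 4·u]].
At the point, J = [[-3.500, -1.750], [-5.000, -10.500]] (det J = 28.000).
Solving J·Δ = −F gives Δ = (-0.281, -0.366).
Then the next iterate is (u, v)₁ = (1.219, 0.134).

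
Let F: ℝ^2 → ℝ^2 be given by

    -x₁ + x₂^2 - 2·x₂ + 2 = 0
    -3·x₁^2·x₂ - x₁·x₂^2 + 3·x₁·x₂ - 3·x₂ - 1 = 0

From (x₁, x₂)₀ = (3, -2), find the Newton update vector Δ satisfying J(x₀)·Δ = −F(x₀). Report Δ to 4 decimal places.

(-0.6727, 1.2788)

At (3, -2): F = (7.0000, 29.0000).
Jacobian J = [[-1, 2·x₂ - 2], [-6·x₁·x₂ - x₂^2 + 3·x₂, -3·x₁^2 - 2·x₁·x₂ + 3·x₁ - 3]].
At the point, J = [[-1.0000, -6.0000], [26.0000, -9.0000]] (det J = 165.0000).
Solving J·Δ = −F gives Δ = (-0.6727, 1.2788).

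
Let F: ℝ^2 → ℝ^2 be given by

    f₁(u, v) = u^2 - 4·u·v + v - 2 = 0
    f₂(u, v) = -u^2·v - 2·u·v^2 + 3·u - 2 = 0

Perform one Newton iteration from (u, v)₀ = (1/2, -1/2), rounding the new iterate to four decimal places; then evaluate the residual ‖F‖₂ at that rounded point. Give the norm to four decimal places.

At (1/2, -1/2): F = (-1.2500, -0.6250).
Jacobian J = [[2·u - 4·v, -4·u + 1], [-2·u·v - 2·v^2 + 3, -u^2 - 4·u·v]].
At the point, J = [[3.0000, -1.0000], [3.0000, 0.7500]] (det J = 5.2500).
Solving J·Δ = −F gives Δ = (0.2976, -0.3571).
Then the next iterate is (u, v)₁ = (0.7976, -0.8571).
Re-evaluating at (0.7976, -0.8571): F = (0.513558, -0.233809), so ‖F‖₂ = 0.5643.

0.5643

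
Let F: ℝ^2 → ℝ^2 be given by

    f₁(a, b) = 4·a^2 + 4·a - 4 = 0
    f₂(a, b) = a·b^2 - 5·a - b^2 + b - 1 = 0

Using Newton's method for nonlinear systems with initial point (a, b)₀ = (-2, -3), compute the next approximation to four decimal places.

At (-2, -3): F = (4.0000, -21.0000).
Jacobian J = [[8·a + 4, 0], [b^2 - 5, 2·a·b - 2·b + 1]].
At the point, J = [[-12.0000, 0.0000], [4.0000, 19.0000]] (det J = -228.0000).
Solving J·Δ = −F gives Δ = (0.3333, 1.0351).
Then the next iterate is (a, b)₁ = (-1.6667, -1.9649).

(-1.6667, -1.9649)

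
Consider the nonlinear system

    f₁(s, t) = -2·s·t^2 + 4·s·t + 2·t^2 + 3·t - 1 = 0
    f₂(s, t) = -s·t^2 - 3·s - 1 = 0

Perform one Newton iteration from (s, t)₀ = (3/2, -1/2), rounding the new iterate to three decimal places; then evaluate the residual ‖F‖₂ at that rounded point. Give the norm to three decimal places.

1.428

At (3/2, -1/2): F = (-5.750, -5.875).
Jacobian J = [[-2·t^2 + 4·t, -4·s·t + 4·s + 4·t + 3], [-t^2 - 3, -2·s·t]].
At the point, J = [[-2.500, 10.000], [-3.250, 1.500]] (det J = 28.750).
Solving J·Δ = −F gives Δ = (-1.743, 0.139).
Then the next iterate is (s, t)₁ = (-0.243, -0.361).
Re-evaluating at (-0.243, -0.361): F = (-1.40813, -0.23933), so ‖F‖₂ = 1.428.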